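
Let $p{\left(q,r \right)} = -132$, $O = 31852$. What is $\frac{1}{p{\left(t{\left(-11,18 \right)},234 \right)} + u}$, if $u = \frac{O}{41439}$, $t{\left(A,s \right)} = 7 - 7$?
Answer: $- \frac{41439}{5438096} \approx -0.0076201$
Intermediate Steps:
$t{\left(A,s \right)} = 0$
$u = \frac{31852}{41439} \approx 0.76865$
$\frac{1}{p{\left(t{\left(-11,18 \right)},234 \right)} + u} = \frac{1}{-132 + \frac{31852}{41439}} = \frac{1}{- \frac{5438096}{41439}} = - \frac{41439}{5438096}$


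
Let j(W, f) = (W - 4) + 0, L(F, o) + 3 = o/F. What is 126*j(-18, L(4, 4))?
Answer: -2772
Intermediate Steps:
L(F, o) = -3 + o/F
j(W, f) = -4 + W (j(W, f) = (-4 + W) + 0 = -4 + W)
126*j(-18, L(4, 4)) = 126*(-4 - 18) = 126*(-22) = -2772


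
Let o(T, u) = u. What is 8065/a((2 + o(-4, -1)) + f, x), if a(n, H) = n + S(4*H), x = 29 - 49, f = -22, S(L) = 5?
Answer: -8065/16 ≈ -504.06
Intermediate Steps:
x = -20
a(n, H) = 5 + n (a(n, H) = n + 5 = 5 + n)
8065/a((2 + o(-4, -1)) + f, x) = 8065/(5 + ((2 - 1) - 22)) = 8065/(5 + (1 - 22)) = 8065/(5 - 21) = 8065/(-16) = 8065*(-1/16) = -8065/16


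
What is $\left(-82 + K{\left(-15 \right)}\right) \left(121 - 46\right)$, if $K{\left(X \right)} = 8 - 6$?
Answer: $-6000$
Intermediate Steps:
$K{\left(X \right)} = 2$
$\left(-82 + K{\left(-15 \right)}\right) \left(121 - 46\right) = \left(-82 + 2\right) \left(121 - 46\right) = \left(-80\right) 75 = -6000$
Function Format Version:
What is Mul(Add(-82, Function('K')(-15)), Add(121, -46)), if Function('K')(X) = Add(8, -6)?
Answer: -6000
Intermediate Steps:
Function('K')(X) = 2
Mul(Add(-82, Function('K')(-15)), Add(121, -46)) = Mul(Add(-82, 2), Add(121, -46)) = Mul(-80, 75) = -6000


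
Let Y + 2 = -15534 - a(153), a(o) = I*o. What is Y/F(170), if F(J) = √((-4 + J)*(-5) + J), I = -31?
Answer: 10793*I*√165/330 ≈ 420.12*I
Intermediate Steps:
a(o) = -31*o
Y = -10793 (Y = -2 + (-15534 - (-31)*153) = -2 + (-15534 - 1*(-4743)) = -2 + (-15534 + 4743) = -2 - 10791 = -10793)
F(J) = √(20 - 4*J) (F(J) = √((20 - 5*J) + J) = √(20 - 4*J))
Y/F(170) = -10793*1/(2*√(5 - 1*170)) = -10793*1/(2*√(5 - 170)) = -10793*(-I*√165/330) = -(-10793)*I*√165/330 = 10793*I*√165/330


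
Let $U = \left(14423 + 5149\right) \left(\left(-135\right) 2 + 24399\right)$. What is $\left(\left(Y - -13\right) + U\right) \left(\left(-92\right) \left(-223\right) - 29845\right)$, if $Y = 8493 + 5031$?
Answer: $-4405772545925$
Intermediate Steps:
$Y = 13524$
$U = 472252788$ ($U = 19572 \left(-270 + 24399\right) = 19572 \cdot 24129 = 472252788$)
$\left(\left(Y - -13\right) + U\right) \left(\left(-92\right) \left(-223\right) - 29845\right) = \left(\left(13524 - -13\right) + 472252788\right) \left(\left(-92\right) \left(-223\right) - 29845\right) = \left(\left(13524 + 13\right) + 472252788\right) \left(20516 - 29845\right) = \left(13537 + 472252788\right) \left(-9329\right) = 472266325 \left(-9329\right) = -4405772545925$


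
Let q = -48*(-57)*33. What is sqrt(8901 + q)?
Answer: 3*sqrt(11021) ≈ 314.94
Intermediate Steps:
q = 90288 (q = 2736*33 = 90288)
sqrt(8901 + q) = sqrt(8901 + 90288) = sqrt(99189) = 3*sqrt(11021)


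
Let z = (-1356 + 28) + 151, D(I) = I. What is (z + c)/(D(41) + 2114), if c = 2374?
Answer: 1197/2155 ≈ 0.55545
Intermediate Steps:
z = -1177 (z = -1328 + 151 = -1177)
(z + c)/(D(41) + 2114) = (-1177 + 2374)/(41 + 2114) = 1197/2155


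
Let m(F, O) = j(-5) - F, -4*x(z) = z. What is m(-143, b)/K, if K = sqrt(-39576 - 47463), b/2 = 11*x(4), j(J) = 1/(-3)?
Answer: -428*I*sqrt(9671)/87039 ≈ -0.48358*I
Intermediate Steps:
x(z) = -z/4
j(J) = -1/3
b = -22 (b = 2*(11*(-1/4*4)) = 2*(11*(-1)) = 2*(-11) = -22)
m(F, O) = -1/3 - F
K = 3*I*sqrt(9671) (K = sqrt(-87039) = 3*I*sqrt(9671) ≈ 295.02*I)
m(-143, b)/K = (-1/3 - 1*(-143))/((3*I*sqrt(9671))) = (-1/3 + 143)*(-I*sqrt(9671)/29013) = 428*(-I*sqrt(9671)/29013)/3 = -428*I*sqrt(9671)/87039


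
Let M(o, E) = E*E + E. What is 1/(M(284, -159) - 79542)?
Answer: -1/54420 ≈ -1.8376e-5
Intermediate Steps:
M(o, E) = E + E² (M(o, E) = E² + E = E + E²)
1/(M(284, -159) - 79542) = 1/(-159*(1 - 159) - 79542) = 1/(-159*(-158) - 79542) = 1/(25122 - 79542) = 1/(-54420) = -1/54420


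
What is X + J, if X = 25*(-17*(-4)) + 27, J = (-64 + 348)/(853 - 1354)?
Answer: 864943/501 ≈ 1726.4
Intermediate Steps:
J = -284/501 (J = 284/(-501) = 284*(-1/501) = -284/501 ≈ -0.56687)
X = 1727 (X = 25*68 + 27 = 1700 + 27 = 1727)
X + J = 1727 - 284/501 = 864943/501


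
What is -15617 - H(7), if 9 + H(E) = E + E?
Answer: -15622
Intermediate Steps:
H(E) = -9 + 2*E (H(E) = -9 + (E + E) = -9 + 2*E)
-15617 - H(7) = -15617 - (-9 + 2*7) = -15617 - (-9 + 14) = -15617 - 1*5 = -15617 - 5 = -15622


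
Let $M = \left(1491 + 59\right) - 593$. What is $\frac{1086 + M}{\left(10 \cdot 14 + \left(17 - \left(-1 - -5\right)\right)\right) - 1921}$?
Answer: $- \frac{2043}{1768} \approx -1.1555$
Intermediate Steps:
$M = 957$ ($M = 1550 - 593 = 957$)
$\frac{1086 + M}{\left(10 \cdot 14 + \left(17 - \left(-1 - -5\right)\right)\right) - 1921} = \frac{1086 + 957}{\left(10 \cdot 14 + \left(17 - \left(-1 - -5\right)\right)\right) - 1921} = \frac{2043}{\left(140 + \left(17 - \left(-1 + 5\right)\right)\right) - 1921} = \frac{2043}{\left(140 + \left(17 - 4\right)\right) - 1921} = \frac{2043}{\left(140 + 13\right) - 1921} = \frac{2043}{153 - 1921} = \frac{2043}{-1768} = 2043 \left(- \frac{1}{1768}\right) = - \frac{2043}{1768}$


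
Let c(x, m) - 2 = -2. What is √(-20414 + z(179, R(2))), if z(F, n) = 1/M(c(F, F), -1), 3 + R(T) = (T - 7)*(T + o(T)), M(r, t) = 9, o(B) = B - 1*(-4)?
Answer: 5*I*√7349/3 ≈ 142.88*I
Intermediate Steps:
o(B) = 4 + B (o(B) = B + 4 = 4 + B)
c(x, m) = 0 (c(x, m) = 2 - 2 = 0)
R(T) = -3 + (-7 + T)*(4 + 2*T) (R(T) = -3 + (T - 7)*(T + (4 + T)) = -3 + (-7 + T)*(4 + 2*T))
z(F, n) = ⅑ (z(F, n) = 1/9 = ⅑)
√(-20414 + z(179, R(2))) = √(-20414 + ⅑) = √(-183725/9) = 5*I*√7349/3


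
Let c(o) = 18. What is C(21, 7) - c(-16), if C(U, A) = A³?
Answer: 325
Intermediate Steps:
C(21, 7) - c(-16) = 7³ - 1*18 = 343 - 18 = 325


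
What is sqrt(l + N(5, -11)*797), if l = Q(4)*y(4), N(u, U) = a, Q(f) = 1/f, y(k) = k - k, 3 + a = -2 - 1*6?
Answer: I*sqrt(8767) ≈ 93.632*I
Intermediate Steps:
a = -11 (a = -3 + (-2 - 1*6) = -3 + (-2 - 6) = -3 - 8 = -11)
y(k) = 0
N(u, U) = -11
l = 0 (l = 0/4 = (1/4)*0 = 0)
sqrt(l + N(5, -11)*797) = sqrt(0 - 11*797) = sqrt(0 - 8767) = sqrt(-8767) = I*sqrt(8767)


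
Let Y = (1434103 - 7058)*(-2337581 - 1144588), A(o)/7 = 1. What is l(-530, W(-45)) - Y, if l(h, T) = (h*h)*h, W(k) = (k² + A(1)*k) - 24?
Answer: 4969062983605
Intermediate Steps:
A(o) = 7 (A(o) = 7*1 = 7)
W(k) = -24 + k² + 7*k (W(k) = (k² + 7*k) - 24 = -24 + k² + 7*k)
l(h, T) = h³ (l(h, T) = h²*h = h³)
Y = -4969211860605 (Y = 1427045*(-3482169) = -4969211860605)
l(-530, W(-45)) - Y = (-530)³ - 1*(-4969211860605) = -148877000 + 4969211860605 = 4969062983605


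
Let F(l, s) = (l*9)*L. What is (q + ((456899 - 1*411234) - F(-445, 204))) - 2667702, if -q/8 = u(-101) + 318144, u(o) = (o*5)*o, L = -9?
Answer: -5611274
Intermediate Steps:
u(o) = 5*o**2 (u(o) = (5*o)*o = 5*o**2)
q = -2953192 (q = -8*(5*(-101)**2 + 318144) = -8*(5*10201 + 318144) = -8*(51005 + 318144) = -8*369149 = -2953192)
F(l, s) = -81*l (F(l, s) = (l*9)*(-9) = (9*l)*(-9) = -81*l)
(q + ((456899 - 1*411234) - F(-445, 204))) - 2667702 = (-2953192 + ((456899 - 1*411234) - (-81)*(-445))) - 2667702 = (-2953192 + ((456899 - 411234) - 1*36045)) - 2667702 = (-2953192 + (45665 - 36045)) - 2667702 = (-2953192 + 9620) - 2667702 = -2943572 - 2667702 = -5611274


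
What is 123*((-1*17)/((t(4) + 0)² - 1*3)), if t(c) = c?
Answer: -2091/13 ≈ -160.85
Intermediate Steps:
123*((-1*17)/((t(4) + 0)² - 1*3)) = 123*((-1*17)/((4 + 0)² - 1*3)) = 123*(-17/(4² - 3)) = 123*(-17/(16 - 3)) = 123*(-17/13) = -2091/13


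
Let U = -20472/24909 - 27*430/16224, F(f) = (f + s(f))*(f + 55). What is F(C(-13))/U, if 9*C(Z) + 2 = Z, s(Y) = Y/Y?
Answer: 7184419840/310665609 ≈ 23.126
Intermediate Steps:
s(Y) = 1
C(Z) = -2/9 + Z/9
F(f) = (1 + f)*(55 + f) (F(f) = (f + 1)*(f + 55) = (1 + f)*(55 + f))
U = -34518401/22451312 (U = -20472*1/24909 - 11610*1/16224 = -6824/8303 - 1935/2704 = -34518401/22451312 ≈ -1.5375)
F(C(-13))/U = (55 + (-2/9 + (⅑)*(-13))² + 56*(-2/9 + (⅑)*(-13)))/(-34518401/22451312) = (55 + (-2/9 - 13/9)² + 56*(-2/9 - 13/9))*(-22451312/34518401) = (55 + (-5/3)² + 56*(-5/3))*(-22451312/34518401) = (55 + 25/9 - 280/3)*(-22451312/34518401) = -320/9*(-22451312/34518401) = 7184419840/310665609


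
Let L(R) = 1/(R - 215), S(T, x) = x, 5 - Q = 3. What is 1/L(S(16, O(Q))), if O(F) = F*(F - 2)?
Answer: -215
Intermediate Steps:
Q = 2 (Q = 5 - 1*3 = 5 - 3 = 2)
O(F) = F*(-2 + F)
L(R) = 1/(-215 + R)
1/L(S(16, O(Q))) = 1/(1/(-215 + 2*(-2 + 2))) = 1/(1/(-215 + 2*0)) = 1/(1/(-215 + 0)) = 1/(1/(-215)) = 1/(-1/215) = -215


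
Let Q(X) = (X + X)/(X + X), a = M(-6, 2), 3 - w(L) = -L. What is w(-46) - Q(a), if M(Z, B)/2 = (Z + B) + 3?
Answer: -44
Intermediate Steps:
w(L) = 3 + L (w(L) = 3 - (-1)*L = 3 + L)
M(Z, B) = 6 + 2*B + 2*Z (M(Z, B) = 2*((Z + B) + 3) = 2*((B + Z) + 3) = 2*(3 + B + Z) = 6 + 2*B + 2*Z)
a = -2 (a = 6 + 2*2 + 2*(-6) = 6 + 4 - 12 = -2)
Q(X) = 1 (Q(X) = (2*X)/((2*X)) = (2*X)*(1/(2*X)) = 1)
w(-46) - Q(a) = (3 - 46) - 1*1 = -43 - 1 = -44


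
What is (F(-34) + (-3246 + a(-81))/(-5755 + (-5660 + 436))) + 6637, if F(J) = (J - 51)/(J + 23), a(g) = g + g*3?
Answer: 802516338/120769 ≈ 6645.1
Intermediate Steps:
a(g) = 4*g (a(g) = g + 3*g = 4*g)
F(J) = (-51 + J)/(23 + J)
(F(-34) + (-3246 + a(-81))/(-5755 + (-5660 + 436))) + 6637 = ((-51 - 34)/(23 - 34) + (-3246 + 4*(-81))/(-5755 + (-5660 + 436))) + 6637 = (-85/(-11) + (-3246 - 324)/(-5755 - 5224)) + 6637 = (-1/11*(-85) - 3570/(-10979)) + 6637 = (85/11 - 3570*(-1/10979)) + 6637 = (85/11 + 3570/10979) + 6637 = 972485/120769 + 6637 = 802516338/120769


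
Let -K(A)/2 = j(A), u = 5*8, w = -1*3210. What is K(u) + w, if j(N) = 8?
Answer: -3226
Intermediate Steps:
w = -3210
u = 40
K(A) = -16 (K(A) = -2*8 = -16)
K(u) + w = -16 - 3210 = -3226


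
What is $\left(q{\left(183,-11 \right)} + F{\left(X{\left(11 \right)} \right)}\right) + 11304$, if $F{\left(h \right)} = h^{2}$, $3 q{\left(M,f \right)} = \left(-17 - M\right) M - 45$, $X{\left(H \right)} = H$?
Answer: $-790$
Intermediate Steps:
$q{\left(M,f \right)} = -15 + \frac{M \left(-17 - M\right)}{3}$ ($q{\left(M,f \right)} = \frac{\left(-17 - M\right) M - 45}{3} = \frac{M \left(-17 - M\right) - 45}{3} = \frac{-45 + M \left(-17 - M\right)}{3} = -15 + \frac{M \left(-17 - M\right)}{3}$)
$\left(q{\left(183,-11 \right)} + F{\left(X{\left(11 \right)} \right)}\right) + 11304 = \left(\left(-15 - 1037 - \frac{183^{2}}{3}\right) + 11^{2}\right) + 11304 = \left(\left(-15 - 1037 - 11163\right) + 121\right) + 11304 = \left(-12215 + 121\right) + 11304 = -12094 + 11304 = -790$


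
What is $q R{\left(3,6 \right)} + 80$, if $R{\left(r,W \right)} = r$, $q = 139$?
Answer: $497$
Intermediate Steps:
$q R{\left(3,6 \right)} + 80 = 139 \cdot 3 + 80 = 417 + 80 = 497$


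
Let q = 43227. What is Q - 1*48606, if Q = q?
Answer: -5379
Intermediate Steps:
Q = 43227
Q - 1*48606 = 43227 - 1*48606 = 43227 - 48606 = -5379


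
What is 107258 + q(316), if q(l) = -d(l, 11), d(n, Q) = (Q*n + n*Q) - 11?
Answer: 100317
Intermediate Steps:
d(n, Q) = -11 + 2*Q*n (d(n, Q) = (Q*n + Q*n) - 11 = 2*Q*n - 11 = -11 + 2*Q*n)
q(l) = 11 - 22*l (q(l) = -(-11 + 2*11*l) = -(-11 + 22*l) = 11 - 22*l)
107258 + q(316) = 107258 + (11 - 22*316) = 107258 + (11 - 6952) = 107258 - 6941 = 100317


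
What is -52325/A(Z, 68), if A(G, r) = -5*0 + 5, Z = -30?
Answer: -10465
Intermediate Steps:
A(G, r) = 5 (A(G, r) = 0 + 5 = 5)
-52325/A(Z, 68) = -52325/5 = -52325*1/5 = -10465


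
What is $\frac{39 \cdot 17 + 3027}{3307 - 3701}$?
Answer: $- \frac{1845}{197} \approx -9.3655$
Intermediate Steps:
$\frac{39 \cdot 17 + 3027}{3307 - 3701} = \frac{663 + 3027}{-394} = 3690 \left(- \frac{1}{394}\right) = - \frac{1845}{197}$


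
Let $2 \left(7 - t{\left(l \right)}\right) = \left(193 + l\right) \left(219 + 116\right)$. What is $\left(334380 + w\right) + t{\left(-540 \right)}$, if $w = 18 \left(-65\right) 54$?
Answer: $\frac{658659}{2} \approx 3.2933 \cdot 10^{5}$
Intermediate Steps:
$t{\left(l \right)} = - \frac{64641}{2} - \frac{335 l}{2}$ ($t{\left(l \right)} = 7 - \frac{\left(193 + l\right) \left(219 + 116\right)}{2} = 7 - \frac{\left(193 + l\right) 335}{2} = 7 - \frac{64655 + 335 l}{2} = 7 - \left(\frac{64655}{2} + \frac{335 l}{2}\right) = - \frac{64641}{2} - \frac{335 l}{2}$)
$w = -63180$ ($w = \left(-1170\right) 54 = -63180$)
$\left(334380 + w\right) + t{\left(-540 \right)} = \left(334380 - 63180\right) - - \frac{116259}{2} = 271200 + \left(- \frac{64641}{2} + 90450\right) = 271200 + \frac{116259}{2} = \frac{658659}{2}$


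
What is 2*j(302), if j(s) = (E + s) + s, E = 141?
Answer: 1490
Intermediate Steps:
j(s) = 141 + 2*s (j(s) = (141 + s) + s = 141 + 2*s)
2*j(302) = 2*(141 + 2*302) = 2*(141 + 604) = 2*745 = 1490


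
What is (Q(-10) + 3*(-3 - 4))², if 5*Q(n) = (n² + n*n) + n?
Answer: 289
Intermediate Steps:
Q(n) = n/5 + 2*n²/5 (Q(n) = ((n² + n*n) + n)/5 = ((n² + n²) + n)/5 = (2*n² + n)/5 = (n + 2*n²)/5 = n/5 + 2*n²/5)
(Q(-10) + 3*(-3 - 4))² = ((⅕)*(-10)*(1 + 2*(-10)) + 3*(-3 - 4))² = ((⅕)*(-10)*(1 - 20) + 3*(-7))² = ((⅕)*(-10)*(-19) - 21)² = (38 - 21)² = 17² = 289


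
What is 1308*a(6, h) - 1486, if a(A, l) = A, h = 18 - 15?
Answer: 6362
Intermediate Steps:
h = 3
1308*a(6, h) - 1486 = 1308*6 - 1486 = 7848 - 1486 = 6362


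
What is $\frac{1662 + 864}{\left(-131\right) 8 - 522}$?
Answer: $- \frac{1263}{785} \approx -1.6089$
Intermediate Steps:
$\frac{1662 + 864}{\left(-131\right) 8 - 522} = \frac{2526}{-1048 - 522} = \frac{2526}{-1570} = 2526 \left(- \frac{1}{1570}\right) = - \frac{1263}{785}$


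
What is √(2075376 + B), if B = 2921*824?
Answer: 2*√1120570 ≈ 2117.1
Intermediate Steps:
B = 2406904
√(2075376 + B) = √(2075376 + 2406904) = √4482280 = 2*√1120570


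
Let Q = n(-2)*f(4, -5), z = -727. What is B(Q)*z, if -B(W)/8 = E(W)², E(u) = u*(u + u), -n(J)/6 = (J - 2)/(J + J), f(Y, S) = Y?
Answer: 7718436864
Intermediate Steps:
n(J) = -3*(-2 + J)/J (n(J) = -6*(J - 2)/(J + J) = -6*(-2 + J)/(2*J) = -6*(-2 + J)*1/(2*J) = -3*(-2 + J)/J)
E(u) = 2*u² (E(u) = u*(2*u) = 2*u²)
Q = -24 (Q = (-3 + 6/(-2))*4 = (-3 + 6*(-½))*4 = (-3 - 3)*4 = -6*4 = -24)
B(W) = -32*W⁴ (B(W) = -8*4*W⁴ = -32*W⁴)
B(Q)*z = -32*(-24)⁴*(-727) = -32*331776*(-727) = -10616832*(-727) = 7718436864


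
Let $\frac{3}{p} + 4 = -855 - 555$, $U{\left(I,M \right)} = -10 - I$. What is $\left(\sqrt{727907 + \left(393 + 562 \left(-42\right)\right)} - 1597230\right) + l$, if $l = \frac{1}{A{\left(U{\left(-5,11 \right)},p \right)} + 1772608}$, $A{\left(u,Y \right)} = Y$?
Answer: $- \frac{4003405418844656}{2506467709} + 2 \sqrt{176174} \approx -1.5964 \cdot 10^{6}$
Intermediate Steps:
$p = - \frac{3}{1414}$ ($p = \frac{3}{-4 - 1410} = \frac{3}{-1414} = 3 \left(- \frac{1}{1414}\right) = - \frac{3}{1414} \approx -0.0021216$)
$l = \frac{1414}{2506467709}$ ($l = \frac{1}{- \frac{3}{1414} + 1772608} = \frac{1}{\frac{2506467709}{1414}} = \frac{1414}{2506467709} \approx 5.6414 \cdot 10^{-7}$)
$\left(\sqrt{727907 + \left(393 + 562 \left(-42\right)\right)} - 1597230\right) + l = \left(\sqrt{727907 + \left(393 + 562 \left(-42\right)\right)} - 1597230\right) + \frac{1414}{2506467709} = \left(\sqrt{727907 + \left(393 - 23604\right)} - 1597230\right) + \frac{1414}{2506467709} = \left(\sqrt{727907 - 23211} - 1597230\right) + \frac{1414}{2506467709} = \left(\sqrt{704696} - 1597230\right) + \frac{1414}{2506467709} = \left(2 \sqrt{176174} - 1597230\right) + \frac{1414}{2506467709} = \left(-1597230 + 2 \sqrt{176174}\right) + \frac{1414}{2506467709} = - \frac{4003405418844656}{2506467709} + 2 \sqrt{176174}$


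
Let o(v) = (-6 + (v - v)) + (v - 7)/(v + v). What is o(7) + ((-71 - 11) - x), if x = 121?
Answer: -209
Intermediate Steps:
o(v) = -6 + (-7 + v)/(2*v) (o(v) = (-6 + 0) + (-7 + v)/((2*v)) = -6 + (-7 + v)*(1/(2*v)) = -6 + (-7 + v)/(2*v))
o(7) + ((-71 - 11) - x) = (½)*(-7 - 11*7)/7 + ((-71 - 11) - 1*121) = (½)*(⅐)*(-7 - 77) + (-82 - 121) = (½)*(⅐)*(-84) - 203 = -6 - 203 = -209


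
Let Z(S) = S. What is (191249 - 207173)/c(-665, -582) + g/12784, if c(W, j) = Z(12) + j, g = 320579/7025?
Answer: 47675965081/1706344400 ≈ 27.940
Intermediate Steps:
g = 320579/7025 (g = 320579*(1/7025) = 320579/7025 ≈ 45.634)
c(W, j) = 12 + j
(191249 - 207173)/c(-665, -582) + g/12784 = (191249 - 207173)/(12 - 582) + (320579/7025)/12784 = -15924/(-570) + (320579/7025)*(1/12784) = -15924*(-1/570) + 320579/89807600 = 2654/95 + 320579/89807600 = 47675965081/1706344400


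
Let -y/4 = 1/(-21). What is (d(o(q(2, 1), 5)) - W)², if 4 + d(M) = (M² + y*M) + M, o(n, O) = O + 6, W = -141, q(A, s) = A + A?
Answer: 32410249/441 ≈ 73493.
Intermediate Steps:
q(A, s) = 2*A
y = 4/21 (y = -4/(-21) = -4*(-1)/21 = -4*(-1/21) = 4/21 ≈ 0.19048)
o(n, O) = 6 + O
d(M) = -4 + M² + 25*M/21 (d(M) = -4 + ((M² + 4*M/21) + M) = -4 + (M² + 25*M/21) = -4 + M² + 25*M/21)
(d(o(q(2, 1), 5)) - W)² = ((-4 + (6 + 5)² + 25*(6 + 5)/21) - 1*(-141))² = ((-4 + 11² + (25/21)*11) + 141)² = ((-4 + 121 + 275/21) + 141)² = (2732/21 + 141)² = (5693/21)² = 32410249/441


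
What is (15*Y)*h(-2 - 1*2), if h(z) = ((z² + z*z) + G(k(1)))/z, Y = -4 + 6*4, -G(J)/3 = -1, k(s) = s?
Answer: -2625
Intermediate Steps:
G(J) = 3 (G(J) = -3*(-1) = 3)
Y = 20 (Y = -4 + 24 = 20)
h(z) = (3 + 2*z²)/z (h(z) = ((z² + z*z) + 3)/z = ((z² + z²) + 3)/z = (2*z² + 3)/z = (3 + 2*z²)/z)
(15*Y)*h(-2 - 1*2) = (15*20)*(2*(-2 - 1*2) + 3/(-2 - 1*2)) = 300*(2*(-2 - 2) + 3/(-2 - 2)) = 300*(2*(-4) + 3/(-4)) = 300*(-8 + 3*(-¼)) = 300*(-8 - ¾) = 300*(-35/4) = -2625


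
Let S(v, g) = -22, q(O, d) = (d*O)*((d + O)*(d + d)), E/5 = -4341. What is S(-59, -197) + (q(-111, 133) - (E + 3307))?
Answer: -86374700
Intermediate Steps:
E = -21705 (E = 5*(-4341) = -21705)
q(O, d) = 2*O*d²*(O + d) (q(O, d) = (O*d)*((O + d)*(2*d)) = (O*d)*(2*d*(O + d)) = 2*O*d²*(O + d))
S(-59, -197) + (q(-111, 133) - (E + 3307)) = -22 + (2*(-111)*133²*(-111 + 133) - (-21705 + 3307)) = -22 + (2*(-111)*17689*22 - 1*(-18398)) = -22 + (-86393076 + 18398) = -22 - 86374678 = -86374700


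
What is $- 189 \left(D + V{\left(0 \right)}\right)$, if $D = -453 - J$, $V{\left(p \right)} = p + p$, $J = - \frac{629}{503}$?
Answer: $\frac{42946470}{503} \approx 85381.0$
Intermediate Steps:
$J = - \frac{629}{503}$ ($J = \left(-629\right) \frac{1}{503} = - \frac{629}{503} \approx -1.2505$)
$V{\left(p \right)} = 2 p$
$D = - \frac{227230}{503}$ ($D = -453 - - \frac{629}{503} = -453 + \frac{629}{503} = - \frac{227230}{503} \approx -451.75$)
$- 189 \left(D + V{\left(0 \right)}\right) = - 189 \left(- \frac{227230}{503} + 2 \cdot 0\right) = - 189 \left(- \frac{227230}{503} + 0\right) = \left(-189\right) \left(- \frac{227230}{503}\right) = \frac{42946470}{503}$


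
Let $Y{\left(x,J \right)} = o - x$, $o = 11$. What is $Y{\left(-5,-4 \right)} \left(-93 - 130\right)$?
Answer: $-3568$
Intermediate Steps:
$Y{\left(x,J \right)} = 11 - x$
$Y{\left(-5,-4 \right)} \left(-93 - 130\right) = \left(11 - -5\right) \left(-93 - 130\right) = \left(11 + 5\right) \left(-223\right) = 16 \left(-223\right) = -3568$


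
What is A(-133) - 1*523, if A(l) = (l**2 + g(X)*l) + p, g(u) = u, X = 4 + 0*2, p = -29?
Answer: 16605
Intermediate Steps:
X = 4 (X = 4 + 0 = 4)
A(l) = -29 + l**2 + 4*l (A(l) = (l**2 + 4*l) - 29 = -29 + l**2 + 4*l)
A(-133) - 1*523 = (-29 + (-133)**2 + 4*(-133)) - 1*523 = (-29 + 17689 - 532) - 523 = 17128 - 523 = 16605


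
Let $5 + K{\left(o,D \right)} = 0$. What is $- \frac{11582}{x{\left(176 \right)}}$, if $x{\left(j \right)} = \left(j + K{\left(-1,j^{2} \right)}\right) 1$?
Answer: $- \frac{11582}{171} \approx -67.731$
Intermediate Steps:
$K{\left(o,D \right)} = -5$ ($K{\left(o,D \right)} = -5 + 0 = -5$)
$x{\left(j \right)} = -5 + j$ ($x{\left(j \right)} = \left(j - 5\right) 1 = \left(-5 + j\right) 1 = -5 + j$)
$- \frac{11582}{x{\left(176 \right)}} = - \frac{11582}{-5 + 176} = - \frac{11582}{171}$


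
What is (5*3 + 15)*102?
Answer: 3060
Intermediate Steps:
(5*3 + 15)*102 = (15 + 15)*102 = 30*102 = 3060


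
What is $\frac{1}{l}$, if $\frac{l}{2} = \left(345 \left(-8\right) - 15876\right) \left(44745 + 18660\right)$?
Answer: $- \frac{1}{2363231160} \approx -4.2315 \cdot 10^{-10}$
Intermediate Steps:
$l = -2363231160$ ($l = 2 \left(345 \left(-8\right) - 15876\right) \left(44745 + 18660\right) = 2 \left(-2760 - 15876\right) 63405 = 2 \left(\left(-18636\right) 63405\right) = 2 \left(-1181615580\right) = -2363231160$)
$\frac{1}{l} = \frac{1}{-2363231160} = - \frac{1}{2363231160}$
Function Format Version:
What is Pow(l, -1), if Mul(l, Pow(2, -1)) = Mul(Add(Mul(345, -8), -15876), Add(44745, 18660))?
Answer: Rational(-1, 2363231160) ≈ -4.2315e-10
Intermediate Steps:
l = -2363231160 (l = Mul(2, Mul(Add(Mul(345, -8), -15876), Add(44745, 18660))) = Mul(2, Mul(Add(-2760, -15876), 63405)) = Mul(2, Mul(-18636, 63405)) = Mul(2, -1181615580) = -2363231160)
Pow(l, -1) = Pow(-2363231160, -1) = Rational(-1, 2363231160)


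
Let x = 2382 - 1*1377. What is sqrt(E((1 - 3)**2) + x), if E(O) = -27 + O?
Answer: sqrt(982) ≈ 31.337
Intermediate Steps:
x = 1005 (x = 2382 - 1377 = 1005)
sqrt(E((1 - 3)**2) + x) = sqrt((-27 + (1 - 3)**2) + 1005) = sqrt((-27 + (-2)**2) + 1005) = sqrt((-27 + 4) + 1005) = sqrt(-23 + 1005) = sqrt(982)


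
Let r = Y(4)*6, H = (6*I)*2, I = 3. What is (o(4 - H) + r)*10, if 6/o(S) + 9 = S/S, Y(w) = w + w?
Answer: 945/2 ≈ 472.50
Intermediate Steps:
Y(w) = 2*w
H = 36 (H = (6*3)*2 = 18*2 = 36)
r = 48 (r = (2*4)*6 = 8*6 = 48)
o(S) = -3/4 (o(S) = 6/(-9 + S/S) = 6/(-9 + 1) = 6/(-8) = 6*(-1/8) = -3/4)
(o(4 - H) + r)*10 = (-3/4 + 48)*10 = (189/4)*10 = 945/2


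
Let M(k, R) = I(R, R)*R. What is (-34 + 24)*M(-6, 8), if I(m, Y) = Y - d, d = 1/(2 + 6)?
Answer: -630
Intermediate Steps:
d = ⅛ (d = 1/8 = ⅛ ≈ 0.12500)
I(m, Y) = -⅛ + Y (I(m, Y) = Y - 1*⅛ = Y - ⅛ = -⅛ + Y)
M(k, R) = R*(-⅛ + R) (M(k, R) = (-⅛ + R)*R = R*(-⅛ + R))
(-34 + 24)*M(-6, 8) = (-34 + 24)*(8*(-⅛ + 8)) = -80*63/8 = -10*63 = -630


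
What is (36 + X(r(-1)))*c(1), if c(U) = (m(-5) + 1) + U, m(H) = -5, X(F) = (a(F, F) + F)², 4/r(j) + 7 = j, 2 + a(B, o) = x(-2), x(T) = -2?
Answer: -675/4 ≈ -168.75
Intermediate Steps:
a(B, o) = -4 (a(B, o) = -2 - 2 = -4)
r(j) = 4/(-7 + j)
X(F) = (-4 + F)²
c(U) = -4 + U (c(U) = (-5 + 1) + U = -4 + U)
(36 + X(r(-1)))*c(1) = (36 + (-4 + 4/(-7 - 1))²)*(-4 + 1) = (36 + (-4 + 4/(-8))²)*(-3) = (36 + (-4 + 4*(-⅛))²)*(-3) = (36 + (-4 - ½)²)*(-3) = (36 + (-9/2)²)*(-3) = (36 + 81/4)*(-3) = (225/4)*(-3) = -675/4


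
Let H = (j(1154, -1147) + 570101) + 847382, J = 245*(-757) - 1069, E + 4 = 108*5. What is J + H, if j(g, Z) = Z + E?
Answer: 1230338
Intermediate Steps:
E = 536 (E = -4 + 108*5 = -4 + 540 = 536)
J = -186534 (J = -185465 - 1069 = -186534)
j(g, Z) = 536 + Z (j(g, Z) = Z + 536 = 536 + Z)
H = 1416872 (H = ((536 - 1147) + 570101) + 847382 = (-611 + 570101) + 847382 = 569490 + 847382 = 1416872)
J + H = -186534 + 1416872 = 1230338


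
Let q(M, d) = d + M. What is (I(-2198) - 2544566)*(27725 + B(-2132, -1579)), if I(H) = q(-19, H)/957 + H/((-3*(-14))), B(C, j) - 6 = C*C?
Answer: -128006391132530/11 ≈ -1.1637e+13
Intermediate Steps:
q(M, d) = M + d
B(C, j) = 6 + C² (B(C, j) = 6 + C*C = 6 + C²)
I(H) = -19/957 + 111*H/4466 (I(H) = (-19 + H)/957 + H/((-3*(-14))) = (-19 + H)*(1/957) + H/42 = (-19/957 + H/957) + H*(1/42) = (-19/957 + H/957) + H/42 = -19/957 + 111*H/4466)
(I(-2198) - 2544566)*(27725 + B(-2132, -1579)) = ((-19/957 + (111/4466)*(-2198)) - 2544566)*(27725 + (6 + (-2132)²)) = ((-19/957 - 17427/319) - 2544566)*(27725 + (6 + 4545424)) = (-52300/957 - 2544566)*(27725 + 4545430) = -2435201962/957*4573155 = -128006391132530/11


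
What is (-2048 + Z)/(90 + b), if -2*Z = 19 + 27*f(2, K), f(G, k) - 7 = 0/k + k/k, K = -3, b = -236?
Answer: 4331/292 ≈ 14.832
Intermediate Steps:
f(G, k) = 8 (f(G, k) = 7 + (0/k + k/k) = 7 + (0 + 1) = 7 + 1 = 8)
Z = -235/2 (Z = -(19 + 27*8)/2 = -(19 + 216)/2 = -½*235 = -235/2 ≈ -117.50)
(-2048 + Z)/(90 + b) = (-2048 - 235/2)/(90 - 236) = -4331/2/(-146) = -4331/2*(-1/146) = 4331/292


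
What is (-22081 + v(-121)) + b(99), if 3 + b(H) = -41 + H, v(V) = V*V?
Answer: -7385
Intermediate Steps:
v(V) = V²
b(H) = -44 + H (b(H) = -3 + (-41 + H) = -44 + H)
(-22081 + v(-121)) + b(99) = (-22081 + (-121)²) + (-44 + 99) = (-22081 + 14641) + 55 = -7440 + 55 = -7385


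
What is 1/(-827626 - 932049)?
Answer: -1/1759675 ≈ -5.6829e-7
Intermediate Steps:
1/(-827626 - 932049) = 1/(-1759675) = -1/1759675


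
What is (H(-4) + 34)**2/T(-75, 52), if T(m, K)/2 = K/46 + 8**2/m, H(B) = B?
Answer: 388125/239 ≈ 1624.0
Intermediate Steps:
T(m, K) = 128/m + K/23 (T(m, K) = 2*(K/46 + 8**2/m) = 2*(K*(1/46) + 64/m) = 2*(K/46 + 64/m) = 2*(64/m + K/46) = 128/m + K/23)
(H(-4) + 34)**2/T(-75, 52) = (-4 + 34)**2/(128/(-75) + (1/23)*52) = 30**2/(128*(-1/75) + 52/23) = 900/(-128/75 + 52/23) = 900/(956/1725) = 900*(1725/956) = 388125/239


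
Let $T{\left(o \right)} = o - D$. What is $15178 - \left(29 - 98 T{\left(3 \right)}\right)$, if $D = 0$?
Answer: $15443$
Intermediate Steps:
$T{\left(o \right)} = o$ ($T{\left(o \right)} = o - 0 = o + 0 = o$)
$15178 - \left(29 - 98 T{\left(3 \right)}\right) = 15178 - \left(29 - 294\right) = 15178 - -265 = 15178 + 265 = 15443$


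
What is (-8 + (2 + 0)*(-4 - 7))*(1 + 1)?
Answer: -60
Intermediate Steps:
(-8 + (2 + 0)*(-4 - 7))*(1 + 1) = (-8 + 2*(-11))*2 = (-8 - 22)*2 = -30*2 = -60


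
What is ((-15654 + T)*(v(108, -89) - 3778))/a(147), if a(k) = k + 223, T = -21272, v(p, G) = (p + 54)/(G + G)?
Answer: 167825177/445 ≈ 3.7714e+5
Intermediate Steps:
v(p, G) = (54 + p)/(2*G) (v(p, G) = (54 + p)/((2*G)) = (54 + p)*(1/(2*G)) = (54 + p)/(2*G))
a(k) = 223 + k
((-15654 + T)*(v(108, -89) - 3778))/a(147) = ((-15654 - 21272)*((½)*(54 + 108)/(-89) - 3778))/(223 + 147) = -36926*((½)*(-1/89)*162 - 3778)/370 = -36926*(-81/89 - 3778)*(1/370) = -36926*(-336323/89)*(1/370) = (12419063098/89)*(1/370) = 167825177/445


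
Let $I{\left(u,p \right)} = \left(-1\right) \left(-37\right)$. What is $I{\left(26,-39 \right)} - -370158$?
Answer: $370195$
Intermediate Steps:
$I{\left(u,p \right)} = 37$
$I{\left(26,-39 \right)} - -370158 = 37 - -370158 = 37 + 370158 = 370195$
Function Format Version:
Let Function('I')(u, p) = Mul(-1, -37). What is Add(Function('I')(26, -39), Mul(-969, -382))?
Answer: 370195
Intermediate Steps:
Function('I')(u, p) = 37
Add(Function('I')(26, -39), Mul(-969, -382)) = Add(37, Mul(-969, -382)) = Add(37, 370158) = 370195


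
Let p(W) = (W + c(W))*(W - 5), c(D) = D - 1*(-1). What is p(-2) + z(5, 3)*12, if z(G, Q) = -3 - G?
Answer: -75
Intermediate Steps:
c(D) = 1 + D (c(D) = D + 1 = 1 + D)
p(W) = (1 + 2*W)*(-5 + W) (p(W) = (W + (1 + W))*(W - 5) = (1 + 2*W)*(-5 + W))
p(-2) + z(5, 3)*12 = (-5 - 9*(-2) + 2*(-2)**2) + (-3 - 1*5)*12 = (-5 + 18 + 2*4) + (-3 - 5)*12 = (-5 + 18 + 8) - 8*12 = 21 - 96 = -75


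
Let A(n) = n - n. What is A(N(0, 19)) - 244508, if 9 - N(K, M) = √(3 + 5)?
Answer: -244508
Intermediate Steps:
N(K, M) = 9 - 2*√2 (N(K, M) = 9 - √(3 + 5) = 9 - √8 = 9 - 2*√2)
A(n) = 0
A(N(0, 19)) - 244508 = 0 - 244508 = -244508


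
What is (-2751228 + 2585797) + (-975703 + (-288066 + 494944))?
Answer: -934256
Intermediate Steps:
(-2751228 + 2585797) + (-975703 + (-288066 + 494944)) = -165431 + (-975703 + 206878) = -165431 - 768825 = -934256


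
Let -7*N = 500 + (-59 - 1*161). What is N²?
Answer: 1600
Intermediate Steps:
N = -40 (N = -(500 + (-59 - 1*161))/7 = -(500 + (-59 - 161))/7 = -(500 - 220)/7 = -⅐*280 = -40)
N² = (-40)² = 1600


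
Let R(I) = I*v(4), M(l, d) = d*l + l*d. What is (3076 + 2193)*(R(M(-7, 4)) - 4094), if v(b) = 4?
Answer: -22751542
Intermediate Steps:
M(l, d) = 2*d*l (M(l, d) = d*l + d*l = 2*d*l)
R(I) = 4*I (R(I) = I*4 = 4*I)
(3076 + 2193)*(R(M(-7, 4)) - 4094) = (3076 + 2193)*(4*(2*4*(-7)) - 4094) = 5269*(4*(-56) - 4094) = 5269*(-224 - 4094) = 5269*(-4318) = -22751542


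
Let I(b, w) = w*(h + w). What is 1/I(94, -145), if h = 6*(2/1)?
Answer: 1/19285 ≈ 5.1854e-5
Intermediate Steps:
h = 12 (h = 6*(2*1) = 6*2 = 12)
I(b, w) = w*(12 + w)
1/I(94, -145) = 1/(-145*(12 - 145)) = 1/(-145*(-133)) = 1/19285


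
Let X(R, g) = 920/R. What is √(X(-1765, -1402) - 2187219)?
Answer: I*√272547237323/353 ≈ 1478.9*I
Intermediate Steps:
√(X(-1765, -1402) - 2187219) = √(920/(-1765) - 2187219) = √(920*(-1/1765) - 2187219) = √(-184/353 - 2187219) = √(-772088491/353) = I*√272547237323/353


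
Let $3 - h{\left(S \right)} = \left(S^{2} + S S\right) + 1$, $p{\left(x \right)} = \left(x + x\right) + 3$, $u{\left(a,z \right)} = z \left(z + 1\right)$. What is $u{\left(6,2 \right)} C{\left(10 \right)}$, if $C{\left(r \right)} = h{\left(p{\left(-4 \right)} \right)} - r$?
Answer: $-348$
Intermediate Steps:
$u{\left(a,z \right)} = z \left(1 + z\right)$
$p{\left(x \right)} = 3 + 2 x$ ($p{\left(x \right)} = 2 x + 3 = 3 + 2 x$)
$h{\left(S \right)} = 2 - 2 S^{2}$ ($h{\left(S \right)} = 3 - \left(\left(S^{2} + S S\right) + 1\right) = 3 - \left(\left(S^{2} + S^{2}\right) + 1\right) = 3 - \left(2 S^{2} + 1\right) = 3 - \left(1 + 2 S^{2}\right) = 2 - 2 S^{2}$)
$C{\left(r \right)} = -48 - r$ ($C{\left(r \right)} = \left(2 - 2 \left(3 + 2 \left(-4\right)\right)^{2}\right) - r = \left(2 - 2 \left(3 - 8\right)^{2}\right) - r = \left(2 - 2 \left(-5\right)^{2}\right) - r = \left(2 - 50\right) - r = -48 - r$)
$u{\left(6,2 \right)} C{\left(10 \right)} = 2 \left(1 + 2\right) \left(-48 - 10\right) = 2 \cdot 3 \left(-48 - 10\right) = 6 \left(-58\right) = -348$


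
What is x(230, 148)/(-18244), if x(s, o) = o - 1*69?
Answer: -79/18244 ≈ -0.0043302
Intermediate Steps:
x(s, o) = -69 + o (x(s, o) = o - 69 = -69 + o)
x(230, 148)/(-18244) = (-69 + 148)/(-18244) = 79*(-1/18244) = -79/18244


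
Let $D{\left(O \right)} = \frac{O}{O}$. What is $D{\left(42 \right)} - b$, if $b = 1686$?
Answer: $-1685$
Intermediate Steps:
$D{\left(O \right)} = 1$
$D{\left(42 \right)} - b = 1 - 1686 = -1685$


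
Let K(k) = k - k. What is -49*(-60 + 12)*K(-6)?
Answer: 0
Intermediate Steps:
K(k) = 0
-49*(-60 + 12)*K(-6) = -49*(-60 + 12)*0 = -(-2352)*0 = -49*0 = 0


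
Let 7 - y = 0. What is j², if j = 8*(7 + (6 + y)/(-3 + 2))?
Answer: 2304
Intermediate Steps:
y = 7 (y = 7 - 1*0 = 7 + 0 = 7)
j = -48 (j = 8*(7 + (6 + 7)/(-3 + 2)) = 8*(7 + 13/(-1)) = 8*(7 + 13*(-1)) = 8*(7 - 13) = 8*(-6) = -48)
j² = (-48)² = 2304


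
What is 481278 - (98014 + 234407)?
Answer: 148857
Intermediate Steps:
481278 - (98014 + 234407) = 481278 - 1*332421 = 481278 - 332421 = 148857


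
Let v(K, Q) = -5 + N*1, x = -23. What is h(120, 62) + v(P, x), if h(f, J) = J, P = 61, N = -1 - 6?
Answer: 50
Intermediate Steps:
N = -7
v(K, Q) = -12 (v(K, Q) = -5 - 7*1 = -5 - 7 = -12)
h(120, 62) + v(P, x) = 62 - 12 = 50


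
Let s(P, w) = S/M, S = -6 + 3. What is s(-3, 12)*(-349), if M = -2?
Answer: -1047/2 ≈ -523.50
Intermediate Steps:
S = -3
s(P, w) = 3/2 (s(P, w) = -3/(-2) = -3*(-½) = 3/2)
s(-3, 12)*(-349) = (3/2)*(-349) = -1047/2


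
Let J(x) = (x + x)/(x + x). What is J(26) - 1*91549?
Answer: -91548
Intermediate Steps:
J(x) = 1 (J(x) = (2*x)/((2*x)) = (2*x)*(1/(2*x)) = 1)
J(26) - 1*91549 = 1 - 1*91549 = 1 - 91549 = -91548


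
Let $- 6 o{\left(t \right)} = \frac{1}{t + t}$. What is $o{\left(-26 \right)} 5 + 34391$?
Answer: $\frac{10729997}{312} \approx 34391.0$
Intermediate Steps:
$o{\left(t \right)} = - \frac{1}{12 t}$ ($o{\left(t \right)} = - \frac{1}{6 \left(t + t\right)} = - \frac{1}{6 \cdot 2 t} = - \frac{\frac{1}{2} \frac{1}{t}}{6} = - \frac{1}{12 t}$)
$o{\left(-26 \right)} 5 + 34391 = - \frac{1}{12 \left(-26\right)} 5 + 34391 = \left(- \frac{1}{12}\right) \left(- \frac{1}{26}\right) 5 + 34391 = \frac{1}{312} \cdot 5 + 34391 = \frac{5}{312} + 34391 = \frac{10729997}{312}$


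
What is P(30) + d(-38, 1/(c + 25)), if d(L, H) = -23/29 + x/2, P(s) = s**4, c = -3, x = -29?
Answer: 46979113/58 ≈ 8.0999e+5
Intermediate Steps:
d(L, H) = -887/58 (d(L, H) = -23/29 - 29/2 = -887/58)
P(30) + d(-38, 1/(c + 25)) = 30**4 - 887/58 = 810000 - 887/58 = 46979113/58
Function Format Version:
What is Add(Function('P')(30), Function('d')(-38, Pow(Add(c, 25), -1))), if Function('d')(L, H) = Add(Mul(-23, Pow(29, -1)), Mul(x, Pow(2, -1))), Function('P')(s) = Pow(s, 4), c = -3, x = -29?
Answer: Rational(46979113, 58) ≈ 8.0999e+5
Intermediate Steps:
Function('d')(L, H) = Rational(-887, 58) (Function('d')(L, H) = Add(Mul(-23, Pow(29, -1)), Mul(-29, Pow(2, -1))) = Add(Mul(-23, Rational(1, 29)), Mul(-29, Rational(1, 2))) = Add(Rational(-23, 29), Rational(-29, 2)) = Rational(-887, 58))
Add(Function('P')(30), Function('d')(-38, Pow(Add(c, 25), -1))) = Add(Pow(30, 4), Rational(-887, 58)) = Add(810000, Rational(-887, 58)) = Rational(46979113, 58)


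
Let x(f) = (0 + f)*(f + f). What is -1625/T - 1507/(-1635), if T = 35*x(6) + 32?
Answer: 1188989/4172520 ≈ 0.28496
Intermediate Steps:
x(f) = 2*f² (x(f) = f*(2*f) = 2*f²)
T = 2552 (T = 35*(2*6²) + 32 = 35*(2*36) + 32 = 35*72 + 32 = 2520 + 32 = 2552)
-1625/T - 1507/(-1635) = -1625/2552 - 1507/(-1635) = -1625*1/2552 - 1507*(-1/1635) = -1625/2552 + 1507/1635 = 1188989/4172520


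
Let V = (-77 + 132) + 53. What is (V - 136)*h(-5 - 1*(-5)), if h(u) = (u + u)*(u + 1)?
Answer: 0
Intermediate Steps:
h(u) = 2*u*(1 + u) (h(u) = (2*u)*(1 + u) = 2*u*(1 + u))
V = 108 (V = 55 + 53 = 108)
(V - 136)*h(-5 - 1*(-5)) = (108 - 136)*(2*(-5 - 1*(-5))*(1 + (-5 - 1*(-5)))) = -56*(-5 + 5)*(1 + (-5 + 5)) = -56*0*(1 + 0) = -56*0 = -28*0 = 0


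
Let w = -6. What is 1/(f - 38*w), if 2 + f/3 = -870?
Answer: -1/2388 ≈ -0.00041876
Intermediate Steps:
f = -2616 (f = -6 + 3*(-870) = -6 - 2610 = -2616)
1/(f - 38*w) = 1/(-2616 - 38*(-6)) = 1/(-2616 + 228) = 1/(-2388) = -1/2388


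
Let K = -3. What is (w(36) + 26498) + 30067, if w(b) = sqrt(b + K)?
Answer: 56565 + sqrt(33) ≈ 56571.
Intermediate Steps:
w(b) = sqrt(-3 + b) (w(b) = sqrt(b - 3) = sqrt(-3 + b))
(w(36) + 26498) + 30067 = (sqrt(-3 + 36) + 26498) + 30067 = (sqrt(33) + 26498) + 30067 = (26498 + sqrt(33)) + 30067 = 56565 + sqrt(33)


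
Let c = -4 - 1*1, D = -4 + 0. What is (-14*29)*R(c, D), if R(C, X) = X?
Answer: 1624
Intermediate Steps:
D = -4
c = -5 (c = -4 - 1 = -5)
(-14*29)*R(c, D) = -14*29*(-4) = -406*(-4) = 1624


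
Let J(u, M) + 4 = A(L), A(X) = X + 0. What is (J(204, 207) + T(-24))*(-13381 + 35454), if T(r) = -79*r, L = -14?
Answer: 41453094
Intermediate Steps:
A(X) = X
J(u, M) = -18 (J(u, M) = -4 - 14 = -18)
(J(204, 207) + T(-24))*(-13381 + 35454) = (-18 - 79*(-24))*(-13381 + 35454) = (-18 + 1896)*22073 = 1878*22073 = 41453094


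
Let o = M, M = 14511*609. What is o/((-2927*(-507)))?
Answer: 2945733/494663 ≈ 5.9550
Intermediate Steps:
M = 8837199
o = 8837199
o/((-2927*(-507))) = 8837199/((-2927*(-507))) = 8837199/1483989 = 8837199*(1/1483989) = 2945733/494663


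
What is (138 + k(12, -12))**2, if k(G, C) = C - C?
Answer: 19044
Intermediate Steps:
k(G, C) = 0
(138 + k(12, -12))**2 = (138 + 0)**2 = 138**2 = 19044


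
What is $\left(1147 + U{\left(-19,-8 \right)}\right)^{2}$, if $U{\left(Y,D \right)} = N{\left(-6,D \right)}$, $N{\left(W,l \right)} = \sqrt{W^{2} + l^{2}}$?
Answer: $1338649$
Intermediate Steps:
$U{\left(Y,D \right)} = \sqrt{36 + D^{2}}$ ($U{\left(Y,D \right)} = \sqrt{\left(-6\right)^{2} + D^{2}} = \sqrt{36 + D^{2}}$)
$\left(1147 + U{\left(-19,-8 \right)}\right)^{2} = \left(1147 + \sqrt{36 + \left(-8\right)^{2}}\right)^{2} = \left(1147 + \sqrt{36 + 64}\right)^{2} = \left(1147 + \sqrt{100}\right)^{2} = \left(1147 + 10\right)^{2} = 1157^{2} = 1338649$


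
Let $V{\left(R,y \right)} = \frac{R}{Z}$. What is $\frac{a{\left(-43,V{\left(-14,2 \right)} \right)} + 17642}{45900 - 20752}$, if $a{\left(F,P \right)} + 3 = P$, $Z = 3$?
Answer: $\frac{52903}{75444} \approx 0.70122$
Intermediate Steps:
$V{\left(R,y \right)} = \frac{R}{3}$
$a{\left(F,P \right)} = -3 + P$
$\frac{a{\left(-43,V{\left(-14,2 \right)} \right)} + 17642}{45900 - 20752} = \frac{\left(-3 + \frac{1}{3} \left(-14\right)\right) + 17642}{45900 - 20752} = \frac{\left(-3 - \frac{14}{3}\right) + 17642}{25148} = \left(- \frac{23}{3} + 17642\right) \frac{1}{25148} = \frac{52903}{3} \cdot \frac{1}{25148} = \frac{52903}{75444}$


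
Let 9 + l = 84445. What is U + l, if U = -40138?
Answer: 44298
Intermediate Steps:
l = 84436 (l = -9 + 84445 = 84436)
U + l = -40138 + 84436 = 44298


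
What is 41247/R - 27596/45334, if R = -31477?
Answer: -1369265395/713489159 ≈ -1.9191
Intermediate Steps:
41247/R - 27596/45334 = 41247/(-31477) - 27596/45334 = 41247*(-1/31477) - 27596*1/45334 = -41247/31477 - 13798/22667 = -1369265395/713489159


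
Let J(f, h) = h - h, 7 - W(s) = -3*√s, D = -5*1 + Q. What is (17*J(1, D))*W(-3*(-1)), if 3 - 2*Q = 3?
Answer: 0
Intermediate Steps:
Q = 0 (Q = 3/2 - ½*3 = 3/2 - 3/2 = 0)
D = -5 (D = -5*1 + 0 = -5 + 0 = -5)
W(s) = 7 + 3*√s (W(s) = 7 - (-3)*√s = 7 + 3*√s)
J(f, h) = 0
(17*J(1, D))*W(-3*(-1)) = (17*0)*(7 + 3*√(-3*(-1))) = 0*(7 + 3*√3) = 0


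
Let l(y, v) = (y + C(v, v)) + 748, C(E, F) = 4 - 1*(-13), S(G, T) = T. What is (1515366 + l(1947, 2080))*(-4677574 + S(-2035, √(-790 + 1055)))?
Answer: -7100922182772 + 1518078*√265 ≈ -7.1009e+12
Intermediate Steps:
C(E, F) = 17 (C(E, F) = 4 + 13 = 17)
l(y, v) = 765 + y (l(y, v) = (y + 17) + 748 = (17 + y) + 748 = 765 + y)
(1515366 + l(1947, 2080))*(-4677574 + S(-2035, √(-790 + 1055))) = (1515366 + (765 + 1947))*(-4677574 + √(-790 + 1055)) = (1515366 + 2712)*(-4677574 + √265) = 1518078*(-4677574 + √265) = -7100922182772 + 1518078*√265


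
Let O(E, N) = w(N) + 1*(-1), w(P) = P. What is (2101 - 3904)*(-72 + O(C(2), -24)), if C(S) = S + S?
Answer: 174891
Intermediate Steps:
C(S) = 2*S
O(E, N) = -1 + N (O(E, N) = N + 1*(-1) = N - 1 = -1 + N)
(2101 - 3904)*(-72 + O(C(2), -24)) = (2101 - 3904)*(-72 + (-1 - 24)) = -1803*(-72 - 25) = -1803*(-97) = 174891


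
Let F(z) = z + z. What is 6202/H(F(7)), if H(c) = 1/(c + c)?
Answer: 173656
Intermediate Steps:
F(z) = 2*z
H(c) = 1/(2*c)
6202/H(F(7)) = 6202/((1/(2*((2*7))))) = 6202/(((½)/14)) = 6202/(((½)*(1/14))) = 6202/(1/28) = 6202*28 = 173656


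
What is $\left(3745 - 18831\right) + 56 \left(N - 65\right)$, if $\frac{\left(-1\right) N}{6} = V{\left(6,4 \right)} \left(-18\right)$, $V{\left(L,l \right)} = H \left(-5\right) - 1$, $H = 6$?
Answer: $-206214$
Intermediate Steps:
$V{\left(L,l \right)} = -31$ ($V{\left(L,l \right)} = 6 \left(-5\right) - 1 = -30 - 1 = -31$)
$N = -3348$ ($N = - 6 \left(\left(-31\right) \left(-18\right)\right) = \left(-6\right) 558 = -3348$)
$\left(3745 - 18831\right) + 56 \left(N - 65\right) = \left(3745 - 18831\right) + 56 \left(-3348 - 65\right) = \left(3745 - 18831\right) + 56 \left(-3413\right) = -15086 - 191128 = -206214$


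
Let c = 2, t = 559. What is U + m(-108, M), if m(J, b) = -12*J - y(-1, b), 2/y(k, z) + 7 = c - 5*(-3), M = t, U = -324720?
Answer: -1617121/5 ≈ -3.2342e+5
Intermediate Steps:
M = 559
y(k, z) = ⅕ (y(k, z) = 2/(-7 + (2 - 5*(-3))) = 2/(-7 + (2 + 15)) = 2/(-7 + 17) = 2/10 = 2*(⅒) = ⅕)
m(J, b) = -⅕ - 12*J (m(J, b) = -12*J - 1*⅕ = -12*J - ⅕ = -⅕ - 12*J)
U + m(-108, M) = -324720 + (-⅕ - 12*(-108)) = -324720 + (-⅕ + 1296) = -324720 + 6479/5 = -1617121/5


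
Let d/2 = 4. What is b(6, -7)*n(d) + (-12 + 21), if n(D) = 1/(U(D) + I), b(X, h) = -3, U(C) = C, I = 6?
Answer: 123/14 ≈ 8.7857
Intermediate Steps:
d = 8 (d = 2*4 = 8)
n(D) = 1/(6 + D) (n(D) = 1/(D + 6) = 1/(6 + D))
b(6, -7)*n(d) + (-12 + 21) = -3/(6 + 8) + (-12 + 21) = -3/14 + 9 = 123/14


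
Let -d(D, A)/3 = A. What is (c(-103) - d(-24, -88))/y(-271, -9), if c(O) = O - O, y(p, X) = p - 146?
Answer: 88/139 ≈ 0.63309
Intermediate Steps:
d(D, A) = -3*A
y(p, X) = -146 + p
c(O) = 0
(c(-103) - d(-24, -88))/y(-271, -9) = (0 - (-3)*(-88))/(-146 - 271) = (0 - 1*264)/(-417) = (0 - 264)*(-1/417) = -264*(-1/417) = 88/139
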